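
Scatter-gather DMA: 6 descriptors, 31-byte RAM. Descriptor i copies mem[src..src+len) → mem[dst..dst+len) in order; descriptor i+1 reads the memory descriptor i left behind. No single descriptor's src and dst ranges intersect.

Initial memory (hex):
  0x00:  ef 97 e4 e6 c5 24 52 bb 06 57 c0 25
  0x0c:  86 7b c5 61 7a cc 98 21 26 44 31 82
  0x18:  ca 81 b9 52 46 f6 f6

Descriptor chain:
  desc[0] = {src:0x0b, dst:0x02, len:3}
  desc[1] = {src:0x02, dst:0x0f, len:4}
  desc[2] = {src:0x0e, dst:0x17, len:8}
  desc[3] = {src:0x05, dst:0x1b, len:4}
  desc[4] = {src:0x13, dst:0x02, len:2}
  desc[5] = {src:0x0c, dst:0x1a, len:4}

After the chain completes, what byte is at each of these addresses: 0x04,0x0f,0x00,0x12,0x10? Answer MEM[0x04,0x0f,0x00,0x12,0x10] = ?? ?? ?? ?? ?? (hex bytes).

MEM[0x04,0x0f,0x00,0x12,0x10] = 7b 25 ef 24 86

#0 dst[0x02+3] := {0x25,0x86,0x7b}
#1 dst[0x0f+4] := {0x25,0x86,0x7b,0x24}
#2 dst[0x17+8] := {0xc5,0x25,0x86,0x7b,0x24,0x21,0x26,0x44}
#3 dst[0x1b+4] := {0x24,0x52,0xbb,0x06}
#4 dst[0x02+2] := {0x21,0x26}
#5 dst[0x1a+4] := {0x86,0x7b,0xc5,0x25}
query mem[0x04]=0x7b, mem[0x0f]=0x25, mem[0x00]=0xef, mem[0x12]=0x24, mem[0x10]=0x86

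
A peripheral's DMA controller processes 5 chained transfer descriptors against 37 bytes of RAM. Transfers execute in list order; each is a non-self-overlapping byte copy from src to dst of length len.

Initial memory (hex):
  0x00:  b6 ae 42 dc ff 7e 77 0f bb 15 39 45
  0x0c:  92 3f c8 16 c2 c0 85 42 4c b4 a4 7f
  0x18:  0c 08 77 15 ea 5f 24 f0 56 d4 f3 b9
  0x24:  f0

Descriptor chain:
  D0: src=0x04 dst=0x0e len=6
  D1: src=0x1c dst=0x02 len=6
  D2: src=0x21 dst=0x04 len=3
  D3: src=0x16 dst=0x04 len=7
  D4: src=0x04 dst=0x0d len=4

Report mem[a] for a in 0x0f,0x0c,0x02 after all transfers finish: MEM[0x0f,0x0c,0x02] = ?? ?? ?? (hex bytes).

[0] 0x04->0x0e len=6 : ff 7e 77 0f bb 15
[1] 0x1c->0x02 len=6 : ea 5f 24 f0 56 d4
[2] 0x21->0x04 len=3 : d4 f3 b9
[3] 0x16->0x04 len=7 : a4 7f 0c 08 77 15 ea
[4] 0x04->0x0d len=4 : a4 7f 0c 08
query mem[0x0f]=0x0c, mem[0x0c]=0x92, mem[0x02]=0xea

MEM[0x0f,0x0c,0x02] = 0c 92 ea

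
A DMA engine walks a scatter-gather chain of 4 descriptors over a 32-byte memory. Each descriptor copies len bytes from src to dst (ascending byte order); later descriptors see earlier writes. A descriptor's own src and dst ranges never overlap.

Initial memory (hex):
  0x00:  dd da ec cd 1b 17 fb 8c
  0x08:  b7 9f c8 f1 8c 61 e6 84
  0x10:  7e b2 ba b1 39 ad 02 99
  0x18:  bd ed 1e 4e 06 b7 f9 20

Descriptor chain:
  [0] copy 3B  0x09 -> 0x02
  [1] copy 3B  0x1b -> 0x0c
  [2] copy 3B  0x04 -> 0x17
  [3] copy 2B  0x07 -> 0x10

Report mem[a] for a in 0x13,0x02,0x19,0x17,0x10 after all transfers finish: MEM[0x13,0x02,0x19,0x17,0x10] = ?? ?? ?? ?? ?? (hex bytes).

  after D0: wrote 3B at 0x02 = 9fc8f1
  after D1: wrote 3B at 0x0c = 4e06b7
  after D2: wrote 3B at 0x17 = f117fb
  after D3: wrote 2B at 0x10 = 8cb7
query mem[0x13]=0xb1, mem[0x02]=0x9f, mem[0x19]=0xfb, mem[0x17]=0xf1, mem[0x10]=0x8c

MEM[0x13,0x02,0x19,0x17,0x10] = b1 9f fb f1 8c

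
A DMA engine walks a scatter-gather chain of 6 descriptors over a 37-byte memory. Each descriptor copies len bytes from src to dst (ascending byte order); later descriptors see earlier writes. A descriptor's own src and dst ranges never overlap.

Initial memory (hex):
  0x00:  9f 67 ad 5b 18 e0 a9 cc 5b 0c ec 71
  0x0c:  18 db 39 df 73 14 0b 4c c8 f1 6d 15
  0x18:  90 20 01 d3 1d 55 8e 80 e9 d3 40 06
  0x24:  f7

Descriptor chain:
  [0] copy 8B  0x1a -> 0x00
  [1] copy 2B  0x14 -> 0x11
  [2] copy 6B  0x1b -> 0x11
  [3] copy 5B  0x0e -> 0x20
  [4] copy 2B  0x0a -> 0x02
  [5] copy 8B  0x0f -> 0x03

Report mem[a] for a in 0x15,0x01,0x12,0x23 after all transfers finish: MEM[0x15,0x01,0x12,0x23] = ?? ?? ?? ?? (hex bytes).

MEM[0x15,0x01,0x12,0x23] = 80 d3 1d d3

[0] 0x1a->0x00 len=8 : 01 d3 1d 55 8e 80 e9 d3
[1] 0x14->0x11 len=2 : c8 f1
[2] 0x1b->0x11 len=6 : d3 1d 55 8e 80 e9
[3] 0x0e->0x20 len=5 : 39 df 73 d3 1d
[4] 0x0a->0x02 len=2 : ec 71
[5] 0x0f->0x03 len=8 : df 73 d3 1d 55 8e 80 e9
query mem[0x15]=0x80, mem[0x01]=0xd3, mem[0x12]=0x1d, mem[0x23]=0xd3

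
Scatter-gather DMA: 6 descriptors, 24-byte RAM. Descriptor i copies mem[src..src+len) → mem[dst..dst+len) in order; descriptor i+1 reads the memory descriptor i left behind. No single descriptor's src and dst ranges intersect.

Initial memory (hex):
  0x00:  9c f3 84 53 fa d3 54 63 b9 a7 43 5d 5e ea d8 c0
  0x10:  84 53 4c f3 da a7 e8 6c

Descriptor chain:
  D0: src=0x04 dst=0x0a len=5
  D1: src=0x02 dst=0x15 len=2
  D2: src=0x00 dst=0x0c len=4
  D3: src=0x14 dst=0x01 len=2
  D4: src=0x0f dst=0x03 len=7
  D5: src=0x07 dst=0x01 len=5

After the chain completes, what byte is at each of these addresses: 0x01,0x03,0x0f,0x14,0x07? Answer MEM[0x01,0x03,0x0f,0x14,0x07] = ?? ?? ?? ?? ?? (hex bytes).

MEM[0x01,0x03,0x0f,0x14,0x07] = f3 84 53 da f3

#0 dst[0x0a+5] := {0xfa,0xd3,0x54,0x63,0xb9}
#1 dst[0x15+2] := {0x84,0x53}
#2 dst[0x0c+4] := {0x9c,0xf3,0x84,0x53}
#3 dst[0x01+2] := {0xda,0x84}
#4 dst[0x03+7] := {0x53,0x84,0x53,0x4c,0xf3,0xda,0x84}
#5 dst[0x01+5] := {0xf3,0xda,0x84,0xfa,0xd3}
query mem[0x01]=0xf3, mem[0x03]=0x84, mem[0x0f]=0x53, mem[0x14]=0xda, mem[0x07]=0xf3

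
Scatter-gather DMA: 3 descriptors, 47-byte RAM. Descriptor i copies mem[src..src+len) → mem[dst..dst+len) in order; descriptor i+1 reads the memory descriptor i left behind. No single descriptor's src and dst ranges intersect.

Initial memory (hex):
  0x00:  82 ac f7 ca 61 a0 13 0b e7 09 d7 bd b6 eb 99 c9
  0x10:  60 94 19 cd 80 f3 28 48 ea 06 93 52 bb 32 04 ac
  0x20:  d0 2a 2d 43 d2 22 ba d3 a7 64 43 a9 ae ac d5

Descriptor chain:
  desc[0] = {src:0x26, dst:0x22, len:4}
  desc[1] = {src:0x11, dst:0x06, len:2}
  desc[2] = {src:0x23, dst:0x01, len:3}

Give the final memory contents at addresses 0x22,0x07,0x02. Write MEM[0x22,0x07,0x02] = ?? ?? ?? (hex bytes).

MEM[0x22,0x07,0x02] = ba 19 a7

#0 dst[0x22+4] := {0xba,0xd3,0xa7,0x64}
#1 dst[0x06+2] := {0x94,0x19}
#2 dst[0x01+3] := {0xd3,0xa7,0x64}
query mem[0x22]=0xba, mem[0x07]=0x19, mem[0x02]=0xa7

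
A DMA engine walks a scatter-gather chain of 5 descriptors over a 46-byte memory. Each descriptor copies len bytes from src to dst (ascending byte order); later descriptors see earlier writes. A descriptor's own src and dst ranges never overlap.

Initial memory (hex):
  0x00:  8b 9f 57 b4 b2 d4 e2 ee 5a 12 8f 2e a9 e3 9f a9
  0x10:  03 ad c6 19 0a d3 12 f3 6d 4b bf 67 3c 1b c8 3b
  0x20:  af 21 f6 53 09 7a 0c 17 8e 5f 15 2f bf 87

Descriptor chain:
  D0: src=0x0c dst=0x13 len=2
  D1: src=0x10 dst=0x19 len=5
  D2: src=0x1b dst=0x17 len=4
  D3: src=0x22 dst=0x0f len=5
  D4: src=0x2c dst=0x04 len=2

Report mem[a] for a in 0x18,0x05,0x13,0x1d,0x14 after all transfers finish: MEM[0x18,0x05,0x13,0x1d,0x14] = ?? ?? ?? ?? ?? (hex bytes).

MEM[0x18,0x05,0x13,0x1d,0x14] = a9 87 0c e3 e3

D0: mem[0x13..0x14] <- [a9 e3]
D1: mem[0x19..0x1d] <- [03 ad c6 a9 e3]
D2: mem[0x17..0x1a] <- [c6 a9 e3 c8]
D3: mem[0x0f..0x13] <- [f6 53 09 7a 0c]
D4: mem[0x04..0x05] <- [bf 87]
query mem[0x18]=0xa9, mem[0x05]=0x87, mem[0x13]=0x0c, mem[0x1d]=0xe3, mem[0x14]=0xe3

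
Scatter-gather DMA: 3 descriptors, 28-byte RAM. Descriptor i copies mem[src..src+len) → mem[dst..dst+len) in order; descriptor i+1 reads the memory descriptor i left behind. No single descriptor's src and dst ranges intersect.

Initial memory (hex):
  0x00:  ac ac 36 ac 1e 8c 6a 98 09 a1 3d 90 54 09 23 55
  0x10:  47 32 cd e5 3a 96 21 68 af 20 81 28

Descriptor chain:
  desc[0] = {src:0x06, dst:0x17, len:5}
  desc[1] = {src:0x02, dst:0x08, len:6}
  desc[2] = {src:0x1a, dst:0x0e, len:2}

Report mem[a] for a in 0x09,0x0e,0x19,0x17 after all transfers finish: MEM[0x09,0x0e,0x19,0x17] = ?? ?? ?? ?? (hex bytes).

MEM[0x09,0x0e,0x19,0x17] = ac a1 09 6a

  after D0: wrote 5B at 0x17 = 6a9809a13d
  after D1: wrote 6B at 0x08 = 36ac1e8c6a98
  after D2: wrote 2B at 0x0e = a13d
query mem[0x09]=0xac, mem[0x0e]=0xa1, mem[0x19]=0x09, mem[0x17]=0x6a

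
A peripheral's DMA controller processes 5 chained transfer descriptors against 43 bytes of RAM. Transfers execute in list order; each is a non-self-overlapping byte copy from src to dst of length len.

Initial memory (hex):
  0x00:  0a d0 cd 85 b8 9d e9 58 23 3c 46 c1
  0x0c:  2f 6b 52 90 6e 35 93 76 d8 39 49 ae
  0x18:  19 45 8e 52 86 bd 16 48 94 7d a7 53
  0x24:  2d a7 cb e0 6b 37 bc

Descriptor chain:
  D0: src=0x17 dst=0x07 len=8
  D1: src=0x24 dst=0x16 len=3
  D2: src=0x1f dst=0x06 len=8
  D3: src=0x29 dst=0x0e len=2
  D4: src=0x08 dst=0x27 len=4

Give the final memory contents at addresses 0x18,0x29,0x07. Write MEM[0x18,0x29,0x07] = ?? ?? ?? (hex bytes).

MEM[0x18,0x29,0x07] = cb 53 94

D0: mem[0x07..0x0e] <- [ae 19 45 8e 52 86 bd 16]
D1: mem[0x16..0x18] <- [2d a7 cb]
D2: mem[0x06..0x0d] <- [48 94 7d a7 53 2d a7 cb]
D3: mem[0x0e..0x0f] <- [37 bc]
D4: mem[0x27..0x2a] <- [7d a7 53 2d]
query mem[0x18]=0xcb, mem[0x29]=0x53, mem[0x07]=0x94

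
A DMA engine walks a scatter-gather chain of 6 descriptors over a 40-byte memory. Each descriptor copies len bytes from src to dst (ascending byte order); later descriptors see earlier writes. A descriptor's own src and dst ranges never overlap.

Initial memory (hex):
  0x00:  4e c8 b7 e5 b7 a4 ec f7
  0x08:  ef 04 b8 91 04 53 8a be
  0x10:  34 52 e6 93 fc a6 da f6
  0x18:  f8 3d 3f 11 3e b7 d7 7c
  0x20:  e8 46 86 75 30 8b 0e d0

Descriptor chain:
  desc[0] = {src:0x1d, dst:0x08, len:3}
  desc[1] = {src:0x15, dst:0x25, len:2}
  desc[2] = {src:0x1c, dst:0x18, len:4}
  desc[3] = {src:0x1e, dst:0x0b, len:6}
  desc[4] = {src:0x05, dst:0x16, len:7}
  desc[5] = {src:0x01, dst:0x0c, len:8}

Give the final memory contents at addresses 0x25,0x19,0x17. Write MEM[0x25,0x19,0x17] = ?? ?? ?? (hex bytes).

MEM[0x25,0x19,0x17] = a6 b7 ec

D0: mem[0x08..0x0a] <- [b7 d7 7c]
D1: mem[0x25..0x26] <- [a6 da]
D2: mem[0x18..0x1b] <- [3e b7 d7 7c]
D3: mem[0x0b..0x10] <- [d7 7c e8 46 86 75]
D4: mem[0x16..0x1c] <- [a4 ec f7 b7 d7 7c d7]
D5: mem[0x0c..0x13] <- [c8 b7 e5 b7 a4 ec f7 b7]
query mem[0x25]=0xa6, mem[0x19]=0xb7, mem[0x17]=0xec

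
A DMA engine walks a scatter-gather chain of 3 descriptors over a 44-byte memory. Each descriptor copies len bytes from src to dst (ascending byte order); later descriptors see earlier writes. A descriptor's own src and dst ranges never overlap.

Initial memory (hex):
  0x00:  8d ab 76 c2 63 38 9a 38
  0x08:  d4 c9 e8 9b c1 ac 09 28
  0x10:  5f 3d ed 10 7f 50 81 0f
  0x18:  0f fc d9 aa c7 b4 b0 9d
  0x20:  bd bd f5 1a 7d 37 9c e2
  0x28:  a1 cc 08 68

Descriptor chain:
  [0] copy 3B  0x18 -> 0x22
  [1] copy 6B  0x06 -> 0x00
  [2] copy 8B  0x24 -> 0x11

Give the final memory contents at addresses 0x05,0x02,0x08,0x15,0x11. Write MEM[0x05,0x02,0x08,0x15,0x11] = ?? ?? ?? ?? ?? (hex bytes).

MEM[0x05,0x02,0x08,0x15,0x11] = 9b d4 d4 a1 d9

[0] 0x18->0x22 len=3 : 0f fc d9
[1] 0x06->0x00 len=6 : 9a 38 d4 c9 e8 9b
[2] 0x24->0x11 len=8 : d9 37 9c e2 a1 cc 08 68
query mem[0x05]=0x9b, mem[0x02]=0xd4, mem[0x08]=0xd4, mem[0x15]=0xa1, mem[0x11]=0xd9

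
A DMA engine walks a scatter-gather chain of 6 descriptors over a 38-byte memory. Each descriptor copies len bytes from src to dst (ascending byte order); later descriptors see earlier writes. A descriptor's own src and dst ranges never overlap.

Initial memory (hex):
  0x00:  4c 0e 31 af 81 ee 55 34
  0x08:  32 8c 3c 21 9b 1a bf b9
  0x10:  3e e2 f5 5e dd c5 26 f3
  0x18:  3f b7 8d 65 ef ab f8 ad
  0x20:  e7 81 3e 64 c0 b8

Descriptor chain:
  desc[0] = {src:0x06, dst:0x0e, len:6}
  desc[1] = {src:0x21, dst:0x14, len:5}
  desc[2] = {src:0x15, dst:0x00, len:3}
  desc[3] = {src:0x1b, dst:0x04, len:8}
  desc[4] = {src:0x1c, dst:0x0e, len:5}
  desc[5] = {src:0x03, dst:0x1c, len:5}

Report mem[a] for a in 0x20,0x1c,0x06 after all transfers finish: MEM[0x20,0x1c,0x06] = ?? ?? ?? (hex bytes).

MEM[0x20,0x1c,0x06] = f8 af ab

#0 dst[0x0e+6] := {0x55,0x34,0x32,0x8c,0x3c,0x21}
#1 dst[0x14+5] := {0x81,0x3e,0x64,0xc0,0xb8}
#2 dst[0x00+3] := {0x3e,0x64,0xc0}
#3 dst[0x04+8] := {0x65,0xef,0xab,0xf8,0xad,0xe7,0x81,0x3e}
#4 dst[0x0e+5] := {0xef,0xab,0xf8,0xad,0xe7}
#5 dst[0x1c+5] := {0xaf,0x65,0xef,0xab,0xf8}
query mem[0x20]=0xf8, mem[0x1c]=0xaf, mem[0x06]=0xab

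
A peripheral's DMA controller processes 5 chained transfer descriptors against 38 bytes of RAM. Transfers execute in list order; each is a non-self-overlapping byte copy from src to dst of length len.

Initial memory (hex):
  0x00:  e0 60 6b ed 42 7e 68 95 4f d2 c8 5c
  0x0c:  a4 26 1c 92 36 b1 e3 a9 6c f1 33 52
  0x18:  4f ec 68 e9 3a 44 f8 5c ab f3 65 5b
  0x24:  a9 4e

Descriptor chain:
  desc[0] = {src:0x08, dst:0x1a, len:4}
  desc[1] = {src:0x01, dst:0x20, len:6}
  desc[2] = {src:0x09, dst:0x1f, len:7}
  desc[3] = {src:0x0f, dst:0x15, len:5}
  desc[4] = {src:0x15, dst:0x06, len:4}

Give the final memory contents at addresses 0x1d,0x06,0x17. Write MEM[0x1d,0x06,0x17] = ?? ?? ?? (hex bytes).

  after D0: wrote 4B at 0x1a = 4fd2c85c
  after D1: wrote 6B at 0x20 = 606bed427e68
  after D2: wrote 7B at 0x1f = d2c85ca4261c92
  after D3: wrote 5B at 0x15 = 9236b1e3a9
  after D4: wrote 4B at 0x06 = 9236b1e3
query mem[0x1d]=0x5c, mem[0x06]=0x92, mem[0x17]=0xb1

MEM[0x1d,0x06,0x17] = 5c 92 b1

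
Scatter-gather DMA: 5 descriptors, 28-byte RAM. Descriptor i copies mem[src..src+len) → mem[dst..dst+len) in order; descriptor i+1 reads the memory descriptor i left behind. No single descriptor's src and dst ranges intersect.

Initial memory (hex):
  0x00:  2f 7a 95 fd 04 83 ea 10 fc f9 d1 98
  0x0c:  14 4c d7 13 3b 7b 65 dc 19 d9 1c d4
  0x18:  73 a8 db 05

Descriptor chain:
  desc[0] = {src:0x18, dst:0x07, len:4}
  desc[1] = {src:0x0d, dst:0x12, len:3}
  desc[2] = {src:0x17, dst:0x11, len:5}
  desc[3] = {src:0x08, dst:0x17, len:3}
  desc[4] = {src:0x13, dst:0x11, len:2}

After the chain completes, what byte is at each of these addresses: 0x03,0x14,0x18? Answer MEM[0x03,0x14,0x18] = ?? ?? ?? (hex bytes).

#0 dst[0x07+4] := {0x73,0xa8,0xdb,0x05}
#1 dst[0x12+3] := {0x4c,0xd7,0x13}
#2 dst[0x11+5] := {0xd4,0x73,0xa8,0xdb,0x05}
#3 dst[0x17+3] := {0xa8,0xdb,0x05}
#4 dst[0x11+2] := {0xa8,0xdb}
query mem[0x03]=0xfd, mem[0x14]=0xdb, mem[0x18]=0xdb

MEM[0x03,0x14,0x18] = fd db db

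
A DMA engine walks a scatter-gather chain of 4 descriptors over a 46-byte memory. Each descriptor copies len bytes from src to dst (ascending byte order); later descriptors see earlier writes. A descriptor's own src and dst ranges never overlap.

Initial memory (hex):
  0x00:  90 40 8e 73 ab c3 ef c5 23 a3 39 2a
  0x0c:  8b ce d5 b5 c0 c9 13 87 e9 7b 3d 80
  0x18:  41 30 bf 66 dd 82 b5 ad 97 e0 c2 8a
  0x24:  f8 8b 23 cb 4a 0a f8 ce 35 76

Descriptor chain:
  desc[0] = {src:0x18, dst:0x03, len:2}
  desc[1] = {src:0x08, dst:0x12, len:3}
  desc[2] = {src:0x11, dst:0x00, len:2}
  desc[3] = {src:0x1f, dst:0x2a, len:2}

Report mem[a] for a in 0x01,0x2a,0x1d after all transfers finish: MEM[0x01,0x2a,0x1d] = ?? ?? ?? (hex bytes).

MEM[0x01,0x2a,0x1d] = 23 ad 82

D0: mem[0x03..0x04] <- [41 30]
D1: mem[0x12..0x14] <- [23 a3 39]
D2: mem[0x00..0x01] <- [c9 23]
D3: mem[0x2a..0x2b] <- [ad 97]
query mem[0x01]=0x23, mem[0x2a]=0xad, mem[0x1d]=0x82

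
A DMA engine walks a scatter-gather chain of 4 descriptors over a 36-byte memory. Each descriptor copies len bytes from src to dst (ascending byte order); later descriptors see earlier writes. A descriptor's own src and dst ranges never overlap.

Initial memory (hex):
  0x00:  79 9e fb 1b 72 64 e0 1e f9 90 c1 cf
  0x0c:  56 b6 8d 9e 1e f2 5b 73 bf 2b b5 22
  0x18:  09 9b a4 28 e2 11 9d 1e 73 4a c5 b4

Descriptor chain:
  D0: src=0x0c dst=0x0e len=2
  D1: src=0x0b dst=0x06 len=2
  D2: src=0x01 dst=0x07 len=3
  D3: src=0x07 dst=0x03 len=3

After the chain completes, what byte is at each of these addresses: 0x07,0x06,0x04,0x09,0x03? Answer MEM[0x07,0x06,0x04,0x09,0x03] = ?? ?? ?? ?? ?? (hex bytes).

MEM[0x07,0x06,0x04,0x09,0x03] = 9e cf fb 1b 9e

#0 dst[0x0e+2] := {0x56,0xb6}
#1 dst[0x06+2] := {0xcf,0x56}
#2 dst[0x07+3] := {0x9e,0xfb,0x1b}
#3 dst[0x03+3] := {0x9e,0xfb,0x1b}
query mem[0x07]=0x9e, mem[0x06]=0xcf, mem[0x04]=0xfb, mem[0x09]=0x1b, mem[0x03]=0x9e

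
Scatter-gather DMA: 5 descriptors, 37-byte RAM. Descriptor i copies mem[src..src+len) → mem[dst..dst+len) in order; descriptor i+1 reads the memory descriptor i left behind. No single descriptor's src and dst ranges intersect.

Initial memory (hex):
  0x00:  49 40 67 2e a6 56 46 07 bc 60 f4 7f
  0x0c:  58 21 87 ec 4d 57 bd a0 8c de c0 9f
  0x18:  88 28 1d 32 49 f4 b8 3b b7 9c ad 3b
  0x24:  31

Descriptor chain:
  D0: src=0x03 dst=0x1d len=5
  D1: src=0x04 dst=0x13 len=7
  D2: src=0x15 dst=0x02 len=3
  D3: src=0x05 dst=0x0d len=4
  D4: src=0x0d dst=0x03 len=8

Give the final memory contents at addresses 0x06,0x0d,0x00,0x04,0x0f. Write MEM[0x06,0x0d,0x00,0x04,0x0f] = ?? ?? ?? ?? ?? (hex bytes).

#0 dst[0x1d+5] := {0x2e,0xa6,0x56,0x46,0x07}
#1 dst[0x13+7] := {0xa6,0x56,0x46,0x07,0xbc,0x60,0xf4}
#2 dst[0x02+3] := {0x46,0x07,0xbc}
#3 dst[0x0d+4] := {0x56,0x46,0x07,0xbc}
#4 dst[0x03+8] := {0x56,0x46,0x07,0xbc,0x57,0xbd,0xa6,0x56}
query mem[0x06]=0xbc, mem[0x0d]=0x56, mem[0x00]=0x49, mem[0x04]=0x46, mem[0x0f]=0x07

MEM[0x06,0x0d,0x00,0x04,0x0f] = bc 56 49 46 07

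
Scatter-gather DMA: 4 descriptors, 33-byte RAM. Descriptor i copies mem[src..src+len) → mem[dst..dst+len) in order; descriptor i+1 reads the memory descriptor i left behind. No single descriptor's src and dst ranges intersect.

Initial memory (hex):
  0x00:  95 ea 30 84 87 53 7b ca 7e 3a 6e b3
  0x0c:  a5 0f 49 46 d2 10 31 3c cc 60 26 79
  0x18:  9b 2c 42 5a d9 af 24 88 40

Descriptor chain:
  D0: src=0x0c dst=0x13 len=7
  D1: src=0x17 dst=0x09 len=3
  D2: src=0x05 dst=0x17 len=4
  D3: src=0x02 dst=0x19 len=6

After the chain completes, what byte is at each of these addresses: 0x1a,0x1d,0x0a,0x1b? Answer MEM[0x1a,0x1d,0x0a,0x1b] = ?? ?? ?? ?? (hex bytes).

MEM[0x1a,0x1d,0x0a,0x1b] = 84 7b 10 87

#0 dst[0x13+7] := {0xa5,0x0f,0x49,0x46,0xd2,0x10,0x31}
#1 dst[0x09+3] := {0xd2,0x10,0x31}
#2 dst[0x17+4] := {0x53,0x7b,0xca,0x7e}
#3 dst[0x19+6] := {0x30,0x84,0x87,0x53,0x7b,0xca}
query mem[0x1a]=0x84, mem[0x1d]=0x7b, mem[0x0a]=0x10, mem[0x1b]=0x87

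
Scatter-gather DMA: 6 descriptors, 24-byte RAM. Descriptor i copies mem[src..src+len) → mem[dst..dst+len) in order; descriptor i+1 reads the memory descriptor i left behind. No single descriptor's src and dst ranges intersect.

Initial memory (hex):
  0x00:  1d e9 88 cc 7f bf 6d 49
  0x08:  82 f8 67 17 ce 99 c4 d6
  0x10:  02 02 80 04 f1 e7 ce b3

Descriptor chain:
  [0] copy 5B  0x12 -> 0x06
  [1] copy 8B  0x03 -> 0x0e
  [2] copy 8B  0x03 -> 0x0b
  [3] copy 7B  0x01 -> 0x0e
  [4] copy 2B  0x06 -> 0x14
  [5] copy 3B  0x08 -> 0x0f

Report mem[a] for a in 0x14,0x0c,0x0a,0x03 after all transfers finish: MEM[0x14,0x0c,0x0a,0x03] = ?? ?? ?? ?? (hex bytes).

MEM[0x14,0x0c,0x0a,0x03] = 80 7f ce cc

  after D0: wrote 5B at 0x06 = 8004f1e7ce
  after D1: wrote 8B at 0x0e = cc7fbf8004f1e7ce
  after D2: wrote 8B at 0x0b = cc7fbf8004f1e7ce
  after D3: wrote 7B at 0x0e = e988cc7fbf8004
  after D4: wrote 2B at 0x14 = 8004
  after D5: wrote 3B at 0x0f = f1e7ce
query mem[0x14]=0x80, mem[0x0c]=0x7f, mem[0x0a]=0xce, mem[0x03]=0xcc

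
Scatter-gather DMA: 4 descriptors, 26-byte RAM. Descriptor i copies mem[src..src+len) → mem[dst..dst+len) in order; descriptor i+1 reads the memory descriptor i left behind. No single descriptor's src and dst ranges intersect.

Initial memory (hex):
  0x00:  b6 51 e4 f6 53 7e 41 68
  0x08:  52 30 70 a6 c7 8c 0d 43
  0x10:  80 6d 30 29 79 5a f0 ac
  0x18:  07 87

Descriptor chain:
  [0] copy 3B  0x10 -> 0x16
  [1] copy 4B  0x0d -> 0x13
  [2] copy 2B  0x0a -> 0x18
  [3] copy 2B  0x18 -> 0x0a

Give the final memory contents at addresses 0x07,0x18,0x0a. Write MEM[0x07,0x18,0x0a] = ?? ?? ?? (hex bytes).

MEM[0x07,0x18,0x0a] = 68 70 70

[0] 0x10->0x16 len=3 : 80 6d 30
[1] 0x0d->0x13 len=4 : 8c 0d 43 80
[2] 0x0a->0x18 len=2 : 70 a6
[3] 0x18->0x0a len=2 : 70 a6
query mem[0x07]=0x68, mem[0x18]=0x70, mem[0x0a]=0x70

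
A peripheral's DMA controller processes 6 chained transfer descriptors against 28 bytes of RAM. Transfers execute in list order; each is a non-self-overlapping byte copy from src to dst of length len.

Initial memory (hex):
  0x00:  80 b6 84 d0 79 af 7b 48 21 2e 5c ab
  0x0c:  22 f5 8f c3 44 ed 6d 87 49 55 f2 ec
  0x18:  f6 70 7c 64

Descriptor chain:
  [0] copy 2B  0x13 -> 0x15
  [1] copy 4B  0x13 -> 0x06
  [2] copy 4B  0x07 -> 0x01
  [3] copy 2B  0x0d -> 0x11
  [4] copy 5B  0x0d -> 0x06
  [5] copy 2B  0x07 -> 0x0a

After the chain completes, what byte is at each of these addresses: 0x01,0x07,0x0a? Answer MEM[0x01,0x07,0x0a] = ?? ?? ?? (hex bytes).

[0] 0x13->0x15 len=2 : 87 49
[1] 0x13->0x06 len=4 : 87 49 87 49
[2] 0x07->0x01 len=4 : 49 87 49 5c
[3] 0x0d->0x11 len=2 : f5 8f
[4] 0x0d->0x06 len=5 : f5 8f c3 44 f5
[5] 0x07->0x0a len=2 : 8f c3
query mem[0x01]=0x49, mem[0x07]=0x8f, mem[0x0a]=0x8f

MEM[0x01,0x07,0x0a] = 49 8f 8f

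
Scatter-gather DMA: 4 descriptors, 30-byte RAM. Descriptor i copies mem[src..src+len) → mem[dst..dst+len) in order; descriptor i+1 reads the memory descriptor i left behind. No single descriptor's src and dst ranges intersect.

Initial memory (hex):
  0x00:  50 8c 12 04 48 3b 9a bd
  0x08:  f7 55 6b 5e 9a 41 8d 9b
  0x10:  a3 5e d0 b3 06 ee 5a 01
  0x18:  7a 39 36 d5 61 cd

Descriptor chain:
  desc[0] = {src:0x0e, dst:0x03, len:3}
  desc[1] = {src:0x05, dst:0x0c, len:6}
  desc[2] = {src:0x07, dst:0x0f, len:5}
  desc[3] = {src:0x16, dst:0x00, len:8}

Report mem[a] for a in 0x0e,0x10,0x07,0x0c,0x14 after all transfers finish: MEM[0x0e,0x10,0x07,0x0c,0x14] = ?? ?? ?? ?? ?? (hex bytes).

D0: mem[0x03..0x05] <- [8d 9b a3]
D1: mem[0x0c..0x11] <- [a3 9a bd f7 55 6b]
D2: mem[0x0f..0x13] <- [bd f7 55 6b 5e]
D3: mem[0x00..0x07] <- [5a 01 7a 39 36 d5 61 cd]
query mem[0x0e]=0xbd, mem[0x10]=0xf7, mem[0x07]=0xcd, mem[0x0c]=0xa3, mem[0x14]=0x06

MEM[0x0e,0x10,0x07,0x0c,0x14] = bd f7 cd a3 06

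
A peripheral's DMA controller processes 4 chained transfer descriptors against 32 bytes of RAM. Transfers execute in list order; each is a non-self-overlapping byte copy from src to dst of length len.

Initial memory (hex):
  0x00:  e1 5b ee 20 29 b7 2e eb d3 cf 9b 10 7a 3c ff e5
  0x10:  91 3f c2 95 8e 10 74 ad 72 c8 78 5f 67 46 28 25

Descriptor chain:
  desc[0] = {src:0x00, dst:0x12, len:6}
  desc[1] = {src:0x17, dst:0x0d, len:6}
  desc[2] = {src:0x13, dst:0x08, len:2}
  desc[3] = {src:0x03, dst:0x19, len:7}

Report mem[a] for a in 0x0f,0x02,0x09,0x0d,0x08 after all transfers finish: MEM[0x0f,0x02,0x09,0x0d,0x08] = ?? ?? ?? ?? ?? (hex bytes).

D0: mem[0x12..0x17] <- [e1 5b ee 20 29 b7]
D1: mem[0x0d..0x12] <- [b7 72 c8 78 5f 67]
D2: mem[0x08..0x09] <- [5b ee]
D3: mem[0x19..0x1f] <- [20 29 b7 2e eb 5b ee]
query mem[0x0f]=0xc8, mem[0x02]=0xee, mem[0x09]=0xee, mem[0x0d]=0xb7, mem[0x08]=0x5b

MEM[0x0f,0x02,0x09,0x0d,0x08] = c8 ee ee b7 5b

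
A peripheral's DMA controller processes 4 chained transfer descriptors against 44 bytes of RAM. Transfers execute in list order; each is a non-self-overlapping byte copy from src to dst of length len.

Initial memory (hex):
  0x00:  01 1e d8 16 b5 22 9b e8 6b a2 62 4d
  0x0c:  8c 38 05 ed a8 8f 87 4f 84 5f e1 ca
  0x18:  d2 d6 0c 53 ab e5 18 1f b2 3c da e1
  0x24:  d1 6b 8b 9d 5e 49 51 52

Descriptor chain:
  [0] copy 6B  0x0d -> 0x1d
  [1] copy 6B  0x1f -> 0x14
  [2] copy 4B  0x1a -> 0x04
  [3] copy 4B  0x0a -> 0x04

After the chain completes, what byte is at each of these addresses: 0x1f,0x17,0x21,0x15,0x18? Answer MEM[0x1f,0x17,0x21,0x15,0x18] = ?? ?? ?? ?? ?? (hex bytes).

MEM[0x1f,0x17,0x21,0x15,0x18] = ed 87 8f a8 e1

D0: mem[0x1d..0x22] <- [38 05 ed a8 8f 87]
D1: mem[0x14..0x19] <- [ed a8 8f 87 e1 d1]
D2: mem[0x04..0x07] <- [0c 53 ab 38]
D3: mem[0x04..0x07] <- [62 4d 8c 38]
query mem[0x1f]=0xed, mem[0x17]=0x87, mem[0x21]=0x8f, mem[0x15]=0xa8, mem[0x18]=0xe1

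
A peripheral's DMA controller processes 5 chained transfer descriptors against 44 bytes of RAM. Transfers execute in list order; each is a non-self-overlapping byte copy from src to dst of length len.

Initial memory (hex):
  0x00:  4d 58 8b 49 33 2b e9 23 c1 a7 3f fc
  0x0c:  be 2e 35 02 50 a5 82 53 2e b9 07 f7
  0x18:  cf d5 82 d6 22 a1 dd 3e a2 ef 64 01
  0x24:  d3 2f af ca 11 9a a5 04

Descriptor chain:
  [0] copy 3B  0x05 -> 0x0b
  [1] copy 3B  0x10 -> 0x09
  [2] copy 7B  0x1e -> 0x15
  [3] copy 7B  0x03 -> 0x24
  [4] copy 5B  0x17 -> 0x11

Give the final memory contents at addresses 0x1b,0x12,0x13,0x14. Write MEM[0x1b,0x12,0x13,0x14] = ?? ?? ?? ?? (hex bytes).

#0 dst[0x0b+3] := {0x2b,0xe9,0x23}
#1 dst[0x09+3] := {0x50,0xa5,0x82}
#2 dst[0x15+7] := {0xdd,0x3e,0xa2,0xef,0x64,0x01,0xd3}
#3 dst[0x24+7] := {0x49,0x33,0x2b,0xe9,0x23,0xc1,0x50}
#4 dst[0x11+5] := {0xa2,0xef,0x64,0x01,0xd3}
query mem[0x1b]=0xd3, mem[0x12]=0xef, mem[0x13]=0x64, mem[0x14]=0x01

MEM[0x1b,0x12,0x13,0x14] = d3 ef 64 01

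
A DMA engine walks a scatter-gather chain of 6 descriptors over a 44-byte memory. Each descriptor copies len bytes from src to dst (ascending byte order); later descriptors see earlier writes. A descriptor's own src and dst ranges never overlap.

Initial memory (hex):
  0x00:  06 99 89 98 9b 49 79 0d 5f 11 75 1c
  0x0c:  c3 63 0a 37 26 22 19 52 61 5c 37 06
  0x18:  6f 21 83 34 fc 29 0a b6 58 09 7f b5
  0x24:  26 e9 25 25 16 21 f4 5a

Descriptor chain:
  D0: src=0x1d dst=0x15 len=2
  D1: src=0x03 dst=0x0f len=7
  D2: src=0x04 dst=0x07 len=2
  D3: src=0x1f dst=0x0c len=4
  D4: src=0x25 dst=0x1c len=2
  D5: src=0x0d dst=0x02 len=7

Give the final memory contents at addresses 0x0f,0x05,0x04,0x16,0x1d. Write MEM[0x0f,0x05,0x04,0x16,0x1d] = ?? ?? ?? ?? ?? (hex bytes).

D0: mem[0x15..0x16] <- [29 0a]
D1: mem[0x0f..0x15] <- [98 9b 49 79 0d 5f 11]
D2: mem[0x07..0x08] <- [9b 49]
D3: mem[0x0c..0x0f] <- [b6 58 09 7f]
D4: mem[0x1c..0x1d] <- [e9 25]
D5: mem[0x02..0x08] <- [58 09 7f 9b 49 79 0d]
query mem[0x0f]=0x7f, mem[0x05]=0x9b, mem[0x04]=0x7f, mem[0x16]=0x0a, mem[0x1d]=0x25

MEM[0x0f,0x05,0x04,0x16,0x1d] = 7f 9b 7f 0a 25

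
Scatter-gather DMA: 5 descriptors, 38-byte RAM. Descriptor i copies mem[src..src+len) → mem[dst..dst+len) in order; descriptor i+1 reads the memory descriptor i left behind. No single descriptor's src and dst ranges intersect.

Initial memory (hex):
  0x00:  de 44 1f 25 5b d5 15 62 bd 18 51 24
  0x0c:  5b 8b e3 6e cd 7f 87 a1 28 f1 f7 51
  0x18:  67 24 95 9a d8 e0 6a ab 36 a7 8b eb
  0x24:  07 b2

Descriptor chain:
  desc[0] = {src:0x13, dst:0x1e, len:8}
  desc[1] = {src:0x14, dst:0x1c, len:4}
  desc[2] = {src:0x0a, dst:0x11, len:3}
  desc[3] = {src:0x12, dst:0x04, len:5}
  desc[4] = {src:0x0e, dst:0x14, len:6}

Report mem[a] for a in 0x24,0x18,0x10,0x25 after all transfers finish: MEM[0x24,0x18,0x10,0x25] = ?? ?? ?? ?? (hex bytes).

MEM[0x24,0x18,0x10,0x25] = 24 24 cd 95

  after D0: wrote 8B at 0x1e = a128f1f751672495
  after D1: wrote 4B at 0x1c = 28f1f751
  after D2: wrote 3B at 0x11 = 51245b
  after D3: wrote 5B at 0x04 = 245b28f1f7
  after D4: wrote 6B at 0x14 = e36ecd51245b
query mem[0x24]=0x24, mem[0x18]=0x24, mem[0x10]=0xcd, mem[0x25]=0x95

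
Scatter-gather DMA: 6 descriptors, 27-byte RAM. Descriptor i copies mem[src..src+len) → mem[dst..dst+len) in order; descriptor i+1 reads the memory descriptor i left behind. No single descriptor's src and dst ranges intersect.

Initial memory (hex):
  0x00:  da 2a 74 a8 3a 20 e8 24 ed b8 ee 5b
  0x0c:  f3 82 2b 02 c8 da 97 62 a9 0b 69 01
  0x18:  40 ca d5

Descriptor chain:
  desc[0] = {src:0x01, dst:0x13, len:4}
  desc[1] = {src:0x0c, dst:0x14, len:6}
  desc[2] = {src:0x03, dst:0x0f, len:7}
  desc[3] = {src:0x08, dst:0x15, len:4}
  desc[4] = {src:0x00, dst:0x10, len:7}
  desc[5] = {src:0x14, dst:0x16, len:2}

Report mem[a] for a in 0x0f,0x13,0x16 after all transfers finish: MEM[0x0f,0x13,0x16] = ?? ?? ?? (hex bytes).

MEM[0x0f,0x13,0x16] = a8 a8 3a

[0] 0x01->0x13 len=4 : 2a 74 a8 3a
[1] 0x0c->0x14 len=6 : f3 82 2b 02 c8 da
[2] 0x03->0x0f len=7 : a8 3a 20 e8 24 ed b8
[3] 0x08->0x15 len=4 : ed b8 ee 5b
[4] 0x00->0x10 len=7 : da 2a 74 a8 3a 20 e8
[5] 0x14->0x16 len=2 : 3a 20
query mem[0x0f]=0xa8, mem[0x13]=0xa8, mem[0x16]=0x3a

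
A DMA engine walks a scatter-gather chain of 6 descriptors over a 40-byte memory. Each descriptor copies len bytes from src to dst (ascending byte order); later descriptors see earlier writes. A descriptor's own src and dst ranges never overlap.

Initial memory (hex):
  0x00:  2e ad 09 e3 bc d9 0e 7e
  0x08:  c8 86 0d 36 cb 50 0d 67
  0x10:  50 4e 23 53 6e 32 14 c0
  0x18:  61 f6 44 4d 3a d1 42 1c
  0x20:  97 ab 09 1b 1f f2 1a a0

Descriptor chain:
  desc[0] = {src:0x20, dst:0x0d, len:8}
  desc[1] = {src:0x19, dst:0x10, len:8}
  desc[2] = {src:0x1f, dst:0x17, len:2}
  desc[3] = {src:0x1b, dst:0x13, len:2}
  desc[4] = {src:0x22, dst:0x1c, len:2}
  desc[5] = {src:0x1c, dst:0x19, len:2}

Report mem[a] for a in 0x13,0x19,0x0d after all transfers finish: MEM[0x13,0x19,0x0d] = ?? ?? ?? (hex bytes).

MEM[0x13,0x19,0x0d] = 4d 09 97

[0] 0x20->0x0d len=8 : 97 ab 09 1b 1f f2 1a a0
[1] 0x19->0x10 len=8 : f6 44 4d 3a d1 42 1c 97
[2] 0x1f->0x17 len=2 : 1c 97
[3] 0x1b->0x13 len=2 : 4d 3a
[4] 0x22->0x1c len=2 : 09 1b
[5] 0x1c->0x19 len=2 : 09 1b
query mem[0x13]=0x4d, mem[0x19]=0x09, mem[0x0d]=0x97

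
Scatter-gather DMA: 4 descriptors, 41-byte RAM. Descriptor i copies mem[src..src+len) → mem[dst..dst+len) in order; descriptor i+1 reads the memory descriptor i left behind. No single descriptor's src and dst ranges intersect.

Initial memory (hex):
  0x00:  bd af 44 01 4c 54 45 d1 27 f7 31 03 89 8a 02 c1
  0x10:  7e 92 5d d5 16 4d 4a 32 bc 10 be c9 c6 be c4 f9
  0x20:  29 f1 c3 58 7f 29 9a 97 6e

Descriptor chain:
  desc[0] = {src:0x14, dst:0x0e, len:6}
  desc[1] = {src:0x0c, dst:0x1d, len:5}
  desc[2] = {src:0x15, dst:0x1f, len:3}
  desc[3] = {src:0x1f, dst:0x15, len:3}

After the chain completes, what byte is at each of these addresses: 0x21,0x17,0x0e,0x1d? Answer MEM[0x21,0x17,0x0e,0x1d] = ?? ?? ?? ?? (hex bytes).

MEM[0x21,0x17,0x0e,0x1d] = 32 32 16 89

#0 dst[0x0e+6] := {0x16,0x4d,0x4a,0x32,0xbc,0x10}
#1 dst[0x1d+5] := {0x89,0x8a,0x16,0x4d,0x4a}
#2 dst[0x1f+3] := {0x4d,0x4a,0x32}
#3 dst[0x15+3] := {0x4d,0x4a,0x32}
query mem[0x21]=0x32, mem[0x17]=0x32, mem[0x0e]=0x16, mem[0x1d]=0x89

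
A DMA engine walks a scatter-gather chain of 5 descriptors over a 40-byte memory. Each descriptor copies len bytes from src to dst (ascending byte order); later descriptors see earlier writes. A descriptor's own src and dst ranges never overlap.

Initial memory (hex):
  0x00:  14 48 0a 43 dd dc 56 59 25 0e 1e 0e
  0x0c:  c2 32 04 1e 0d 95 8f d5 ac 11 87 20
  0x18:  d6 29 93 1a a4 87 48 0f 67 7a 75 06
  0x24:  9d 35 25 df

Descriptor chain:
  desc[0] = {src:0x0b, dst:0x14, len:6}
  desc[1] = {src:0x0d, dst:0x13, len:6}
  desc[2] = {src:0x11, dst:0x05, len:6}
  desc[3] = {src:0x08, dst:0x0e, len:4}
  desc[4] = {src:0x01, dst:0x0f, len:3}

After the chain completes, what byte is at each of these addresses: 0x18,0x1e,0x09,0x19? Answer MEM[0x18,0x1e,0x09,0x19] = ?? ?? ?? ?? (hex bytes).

MEM[0x18,0x1e,0x09,0x19] = 8f 48 1e 0d

[0] 0x0b->0x14 len=6 : 0e c2 32 04 1e 0d
[1] 0x0d->0x13 len=6 : 32 04 1e 0d 95 8f
[2] 0x11->0x05 len=6 : 95 8f 32 04 1e 0d
[3] 0x08->0x0e len=4 : 04 1e 0d 0e
[4] 0x01->0x0f len=3 : 48 0a 43
query mem[0x18]=0x8f, mem[0x1e]=0x48, mem[0x09]=0x1e, mem[0x19]=0x0d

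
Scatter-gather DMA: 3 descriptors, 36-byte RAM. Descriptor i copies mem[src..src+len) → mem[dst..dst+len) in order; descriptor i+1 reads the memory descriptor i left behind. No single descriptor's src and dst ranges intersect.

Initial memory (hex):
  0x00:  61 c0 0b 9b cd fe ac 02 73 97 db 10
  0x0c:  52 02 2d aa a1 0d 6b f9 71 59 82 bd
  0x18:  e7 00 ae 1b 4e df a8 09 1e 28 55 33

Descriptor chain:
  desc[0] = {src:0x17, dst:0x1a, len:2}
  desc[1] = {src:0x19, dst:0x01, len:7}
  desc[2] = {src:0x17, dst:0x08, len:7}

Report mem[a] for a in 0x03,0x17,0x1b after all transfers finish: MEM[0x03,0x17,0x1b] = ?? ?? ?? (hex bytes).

MEM[0x03,0x17,0x1b] = e7 bd e7

  after D0: wrote 2B at 0x1a = bde7
  after D1: wrote 7B at 0x01 = 00bde74edfa809
  after D2: wrote 7B at 0x08 = bde700bde74edf
query mem[0x03]=0xe7, mem[0x17]=0xbd, mem[0x1b]=0xe7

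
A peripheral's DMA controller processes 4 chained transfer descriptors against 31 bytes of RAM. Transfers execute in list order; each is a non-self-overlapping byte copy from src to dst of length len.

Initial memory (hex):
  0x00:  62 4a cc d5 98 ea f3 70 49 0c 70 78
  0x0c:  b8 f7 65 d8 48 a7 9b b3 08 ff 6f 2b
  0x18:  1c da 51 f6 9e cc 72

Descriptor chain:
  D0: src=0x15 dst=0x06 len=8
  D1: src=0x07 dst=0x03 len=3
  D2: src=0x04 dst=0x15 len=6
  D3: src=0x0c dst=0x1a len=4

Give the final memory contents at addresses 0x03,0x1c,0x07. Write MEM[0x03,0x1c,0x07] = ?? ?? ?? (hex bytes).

MEM[0x03,0x1c,0x07] = 6f 65 6f

[0] 0x15->0x06 len=8 : ff 6f 2b 1c da 51 f6 9e
[1] 0x07->0x03 len=3 : 6f 2b 1c
[2] 0x04->0x15 len=6 : 2b 1c ff 6f 2b 1c
[3] 0x0c->0x1a len=4 : f6 9e 65 d8
query mem[0x03]=0x6f, mem[0x1c]=0x65, mem[0x07]=0x6f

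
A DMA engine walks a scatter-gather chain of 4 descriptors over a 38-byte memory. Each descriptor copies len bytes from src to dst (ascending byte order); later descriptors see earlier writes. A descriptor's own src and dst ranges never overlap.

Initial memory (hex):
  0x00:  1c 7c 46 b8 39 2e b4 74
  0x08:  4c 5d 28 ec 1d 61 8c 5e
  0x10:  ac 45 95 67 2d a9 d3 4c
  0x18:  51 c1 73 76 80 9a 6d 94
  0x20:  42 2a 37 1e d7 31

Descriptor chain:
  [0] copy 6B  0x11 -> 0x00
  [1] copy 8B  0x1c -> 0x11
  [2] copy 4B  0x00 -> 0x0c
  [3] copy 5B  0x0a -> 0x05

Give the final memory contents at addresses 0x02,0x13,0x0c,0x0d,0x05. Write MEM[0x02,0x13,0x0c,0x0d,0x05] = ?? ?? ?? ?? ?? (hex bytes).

D0: mem[0x00..0x05] <- [45 95 67 2d a9 d3]
D1: mem[0x11..0x18] <- [80 9a 6d 94 42 2a 37 1e]
D2: mem[0x0c..0x0f] <- [45 95 67 2d]
D3: mem[0x05..0x09] <- [28 ec 45 95 67]
query mem[0x02]=0x67, mem[0x13]=0x6d, mem[0x0c]=0x45, mem[0x0d]=0x95, mem[0x05]=0x28

MEM[0x02,0x13,0x0c,0x0d,0x05] = 67 6d 45 95 28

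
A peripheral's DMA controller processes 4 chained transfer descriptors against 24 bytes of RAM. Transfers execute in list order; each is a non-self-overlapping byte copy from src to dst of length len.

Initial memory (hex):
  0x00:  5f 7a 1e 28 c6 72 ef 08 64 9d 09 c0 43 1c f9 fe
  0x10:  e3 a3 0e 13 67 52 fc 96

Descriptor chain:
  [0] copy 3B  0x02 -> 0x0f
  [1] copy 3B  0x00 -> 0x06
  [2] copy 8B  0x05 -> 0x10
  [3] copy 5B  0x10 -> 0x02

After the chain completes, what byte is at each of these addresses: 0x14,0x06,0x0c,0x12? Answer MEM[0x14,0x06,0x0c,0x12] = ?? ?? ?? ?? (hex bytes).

#0 dst[0x0f+3] := {0x1e,0x28,0xc6}
#1 dst[0x06+3] := {0x5f,0x7a,0x1e}
#2 dst[0x10+8] := {0x72,0x5f,0x7a,0x1e,0x9d,0x09,0xc0,0x43}
#3 dst[0x02+5] := {0x72,0x5f,0x7a,0x1e,0x9d}
query mem[0x14]=0x9d, mem[0x06]=0x9d, mem[0x0c]=0x43, mem[0x12]=0x7a

MEM[0x14,0x06,0x0c,0x12] = 9d 9d 43 7a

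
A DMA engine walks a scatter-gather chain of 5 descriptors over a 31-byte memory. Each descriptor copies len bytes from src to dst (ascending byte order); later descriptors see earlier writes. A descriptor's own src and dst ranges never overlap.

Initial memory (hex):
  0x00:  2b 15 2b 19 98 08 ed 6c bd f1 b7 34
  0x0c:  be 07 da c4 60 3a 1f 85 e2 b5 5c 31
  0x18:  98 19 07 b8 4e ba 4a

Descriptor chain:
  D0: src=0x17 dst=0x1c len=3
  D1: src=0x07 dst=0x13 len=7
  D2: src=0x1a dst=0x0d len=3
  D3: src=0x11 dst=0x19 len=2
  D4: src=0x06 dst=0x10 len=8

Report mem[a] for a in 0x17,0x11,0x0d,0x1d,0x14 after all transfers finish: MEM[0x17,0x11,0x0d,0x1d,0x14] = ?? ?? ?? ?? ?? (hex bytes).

  after D0: wrote 3B at 0x1c = 319819
  after D1: wrote 7B at 0x13 = 6cbdf1b734be07
  after D2: wrote 3B at 0x0d = 07b831
  after D3: wrote 2B at 0x19 = 3a1f
  after D4: wrote 8B at 0x10 = ed6cbdf1b734be07
query mem[0x17]=0x07, mem[0x11]=0x6c, mem[0x0d]=0x07, mem[0x1d]=0x98, mem[0x14]=0xb7

MEM[0x17,0x11,0x0d,0x1d,0x14] = 07 6c 07 98 b7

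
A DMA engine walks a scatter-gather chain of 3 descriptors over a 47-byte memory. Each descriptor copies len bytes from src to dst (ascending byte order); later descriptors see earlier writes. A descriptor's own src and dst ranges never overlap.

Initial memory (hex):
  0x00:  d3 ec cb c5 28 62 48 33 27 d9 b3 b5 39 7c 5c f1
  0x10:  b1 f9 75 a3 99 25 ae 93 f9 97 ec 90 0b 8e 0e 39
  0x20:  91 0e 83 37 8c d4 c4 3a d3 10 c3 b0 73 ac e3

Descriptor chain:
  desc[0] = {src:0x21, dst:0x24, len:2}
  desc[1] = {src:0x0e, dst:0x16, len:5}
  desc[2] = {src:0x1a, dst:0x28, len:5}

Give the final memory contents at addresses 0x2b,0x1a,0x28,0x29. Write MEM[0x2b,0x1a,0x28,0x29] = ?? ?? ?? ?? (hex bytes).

D0: mem[0x24..0x25] <- [0e 83]
D1: mem[0x16..0x1a] <- [5c f1 b1 f9 75]
D2: mem[0x28..0x2c] <- [75 90 0b 8e 0e]
query mem[0x2b]=0x8e, mem[0x1a]=0x75, mem[0x28]=0x75, mem[0x29]=0x90

MEM[0x2b,0x1a,0x28,0x29] = 8e 75 75 90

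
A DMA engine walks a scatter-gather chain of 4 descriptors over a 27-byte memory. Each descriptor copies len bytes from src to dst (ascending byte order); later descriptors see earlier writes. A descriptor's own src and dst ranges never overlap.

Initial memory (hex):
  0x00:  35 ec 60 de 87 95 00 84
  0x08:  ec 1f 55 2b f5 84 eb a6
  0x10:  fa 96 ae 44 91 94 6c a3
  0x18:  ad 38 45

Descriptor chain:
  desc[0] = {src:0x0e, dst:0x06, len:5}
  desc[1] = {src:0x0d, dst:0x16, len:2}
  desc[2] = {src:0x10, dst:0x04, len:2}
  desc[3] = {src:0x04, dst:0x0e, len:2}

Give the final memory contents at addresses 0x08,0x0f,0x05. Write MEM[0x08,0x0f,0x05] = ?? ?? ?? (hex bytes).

MEM[0x08,0x0f,0x05] = fa 96 96

[0] 0x0e->0x06 len=5 : eb a6 fa 96 ae
[1] 0x0d->0x16 len=2 : 84 eb
[2] 0x10->0x04 len=2 : fa 96
[3] 0x04->0x0e len=2 : fa 96
query mem[0x08]=0xfa, mem[0x0f]=0x96, mem[0x05]=0x96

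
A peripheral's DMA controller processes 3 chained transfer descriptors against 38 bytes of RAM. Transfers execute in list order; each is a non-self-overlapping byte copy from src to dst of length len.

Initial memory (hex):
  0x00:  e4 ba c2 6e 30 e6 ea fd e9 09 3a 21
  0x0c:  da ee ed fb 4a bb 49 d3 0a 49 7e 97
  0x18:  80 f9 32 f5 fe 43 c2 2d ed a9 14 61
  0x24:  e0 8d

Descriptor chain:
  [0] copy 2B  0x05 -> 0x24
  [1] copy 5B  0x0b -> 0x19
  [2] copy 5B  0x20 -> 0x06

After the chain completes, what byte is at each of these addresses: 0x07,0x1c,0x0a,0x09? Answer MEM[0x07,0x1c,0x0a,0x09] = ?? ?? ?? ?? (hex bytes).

MEM[0x07,0x1c,0x0a,0x09] = a9 ed e6 61

D0: mem[0x24..0x25] <- [e6 ea]
D1: mem[0x19..0x1d] <- [21 da ee ed fb]
D2: mem[0x06..0x0a] <- [ed a9 14 61 e6]
query mem[0x07]=0xa9, mem[0x1c]=0xed, mem[0x0a]=0xe6, mem[0x09]=0x61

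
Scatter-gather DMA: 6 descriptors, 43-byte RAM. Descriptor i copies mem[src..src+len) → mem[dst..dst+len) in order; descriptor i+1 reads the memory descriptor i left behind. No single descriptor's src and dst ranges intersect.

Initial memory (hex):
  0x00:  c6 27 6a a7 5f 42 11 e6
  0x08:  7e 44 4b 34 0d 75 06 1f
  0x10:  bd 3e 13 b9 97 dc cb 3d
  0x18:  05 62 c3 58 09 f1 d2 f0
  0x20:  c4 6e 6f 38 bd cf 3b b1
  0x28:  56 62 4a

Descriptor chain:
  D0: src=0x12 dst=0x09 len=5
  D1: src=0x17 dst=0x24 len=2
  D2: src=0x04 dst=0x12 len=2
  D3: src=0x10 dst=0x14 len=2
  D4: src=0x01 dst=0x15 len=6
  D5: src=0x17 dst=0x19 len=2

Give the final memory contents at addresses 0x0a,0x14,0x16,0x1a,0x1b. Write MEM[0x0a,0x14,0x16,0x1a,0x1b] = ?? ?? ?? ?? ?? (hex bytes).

MEM[0x0a,0x14,0x16,0x1a,0x1b] = b9 bd 6a 5f 58

#0 dst[0x09+5] := {0x13,0xb9,0x97,0xdc,0xcb}
#1 dst[0x24+2] := {0x3d,0x05}
#2 dst[0x12+2] := {0x5f,0x42}
#3 dst[0x14+2] := {0xbd,0x3e}
#4 dst[0x15+6] := {0x27,0x6a,0xa7,0x5f,0x42,0x11}
#5 dst[0x19+2] := {0xa7,0x5f}
query mem[0x0a]=0xb9, mem[0x14]=0xbd, mem[0x16]=0x6a, mem[0x1a]=0x5f, mem[0x1b]=0x58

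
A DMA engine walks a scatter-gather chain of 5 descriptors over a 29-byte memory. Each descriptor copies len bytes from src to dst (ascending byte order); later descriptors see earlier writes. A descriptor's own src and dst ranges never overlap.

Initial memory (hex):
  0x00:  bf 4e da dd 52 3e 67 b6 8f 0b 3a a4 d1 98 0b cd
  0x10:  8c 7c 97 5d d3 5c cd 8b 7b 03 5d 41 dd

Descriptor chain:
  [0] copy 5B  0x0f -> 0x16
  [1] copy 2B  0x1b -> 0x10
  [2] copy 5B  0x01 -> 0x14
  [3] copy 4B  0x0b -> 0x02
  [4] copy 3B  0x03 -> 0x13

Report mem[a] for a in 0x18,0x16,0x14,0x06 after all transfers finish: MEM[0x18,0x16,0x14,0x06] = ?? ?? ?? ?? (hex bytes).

MEM[0x18,0x16,0x14,0x06] = 3e dd 98 67

D0: mem[0x16..0x1a] <- [cd 8c 7c 97 5d]
D1: mem[0x10..0x11] <- [41 dd]
D2: mem[0x14..0x18] <- [4e da dd 52 3e]
D3: mem[0x02..0x05] <- [a4 d1 98 0b]
D4: mem[0x13..0x15] <- [d1 98 0b]
query mem[0x18]=0x3e, mem[0x16]=0xdd, mem[0x14]=0x98, mem[0x06]=0x67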